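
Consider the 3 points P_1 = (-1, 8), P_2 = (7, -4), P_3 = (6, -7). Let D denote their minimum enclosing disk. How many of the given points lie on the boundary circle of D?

2

Side lengths²: P_1P_2² = 208, P_1P_3² = 274, P_2P_3² = 10.
Since P_1P_3² = 274 ≥ 208 + 10 = 218, the angle opposite P_1P_3 is not acute, so the smallest enclosing circle has P_1P_3 as diameter.
Centre = midpoint of P_1P_3 = (2.5, 0.5), r² = 274/4 = 68.5.
The points at distance exactly r from the centre are P_1, P_3 — 2 points.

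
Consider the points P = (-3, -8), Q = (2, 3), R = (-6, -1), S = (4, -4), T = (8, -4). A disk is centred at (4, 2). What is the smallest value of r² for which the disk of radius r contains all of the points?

The required radius is the distance from (4, 2) to the farthest point.
Squared distances: 149, 5, 109, 36, 52.
Maximum is 149, attained at P.

149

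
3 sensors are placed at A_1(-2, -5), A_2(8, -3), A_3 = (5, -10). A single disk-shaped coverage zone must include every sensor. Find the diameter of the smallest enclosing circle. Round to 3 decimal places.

Side lengths²: A_1A_2² = 104, A_1A_3² = 74, A_2A_3² = 58.
Since A_1A_2² = 104 < 74 + 58 = 132, the triangle is acute, so the smallest enclosing circle is the circumcircle.
Circumcentre = (3.21875, -5.09375), r² = 27.244140625.
Diameter = 2r = 2√(27.244140625) ≈ 10.439.

10.439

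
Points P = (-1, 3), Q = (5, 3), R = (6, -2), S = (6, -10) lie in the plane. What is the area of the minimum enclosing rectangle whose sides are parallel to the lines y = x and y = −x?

120

In coordinates u = x + y, v = x − y the rectangle is axis-aligned; the map (x,y)→(u,v) scales areas by 2.
u-values: 2, 8, 4, -4; range = 8 − (-4) = 12.
v-values: -4, 2, 8, 16; range = 16 − (-4) = 20.
Area = (12 × 20) / 2 = 120.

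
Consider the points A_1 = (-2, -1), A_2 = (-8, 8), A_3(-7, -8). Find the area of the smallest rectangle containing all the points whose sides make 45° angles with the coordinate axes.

In coordinates u = x + y, v = x − y the rectangle is axis-aligned; the map (x,y)→(u,v) scales areas by 2.
u-values: -3, 0, -15; range = 0 − (-15) = 15.
v-values: -1, -16, 1; range = 1 − (-16) = 17.
Area = (15 × 17) / 2 = 127.5.

127.5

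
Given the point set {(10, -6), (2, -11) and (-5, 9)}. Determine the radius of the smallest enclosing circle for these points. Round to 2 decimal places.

10.87

Call the three points A, B, C in the order given.
Side lengths²: AB² = 89, AC² = 450, BC² = 449.
Since AC² = 450 < 449 + 89 = 538, the triangle is acute, so the smallest enclosing circle is the circumcircle.
Circumcentre = (21/26, -5/26), r² = 39961/338.
r = √(39961/338) ≈ 10.87.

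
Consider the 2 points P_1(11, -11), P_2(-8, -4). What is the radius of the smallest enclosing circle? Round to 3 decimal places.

The smallest circle enclosing two points has them as diameter endpoints.
Centre = midpoint = (1.5, -7.5); r² = |P_1P_2|²/4 = 410/4 = 102.5.
r = √(102.5) ≈ 10.124.

10.124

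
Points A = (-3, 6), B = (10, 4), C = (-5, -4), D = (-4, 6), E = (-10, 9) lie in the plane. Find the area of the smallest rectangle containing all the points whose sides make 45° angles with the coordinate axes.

287.5

In coordinates u = x + y, v = x − y the rectangle is axis-aligned; the map (x,y)→(u,v) scales areas by 2.
u-values: 3, 14, -9, 2, -1; range = 14 − (-9) = 23.
v-values: -9, 6, -1, -10, -19; range = 6 − (-19) = 25.
Area = (23 × 25) / 2 = 287.5.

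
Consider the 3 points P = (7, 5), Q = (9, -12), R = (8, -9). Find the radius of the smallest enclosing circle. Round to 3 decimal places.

Side lengths²: PQ² = 293, PR² = 197, QR² = 10.
Since PQ² = 293 ≥ 197 + 10 = 207, the angle opposite PQ is not acute, so the smallest enclosing circle has PQ as diameter.
Centre = midpoint of PQ = (8, -3.5), r² = 293/4 = 73.25.
r = √(73.25) ≈ 8.559.

8.559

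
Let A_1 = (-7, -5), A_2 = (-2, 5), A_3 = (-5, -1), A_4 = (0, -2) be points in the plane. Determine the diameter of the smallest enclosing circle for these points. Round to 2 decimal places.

11.18

A smallest enclosing disk is always determined by at most three of the input points on its boundary.
The farthest pair is A_1–A_2 with squared distance 125. The circle on this segment as diameter has centre (-4.5, 0) and r² = 125/4 = 31.25.
Check A_3: distance² to centre = 1.25 ≤ 31.25, so it lies inside.
All remaining points lie in this disk, and no smaller disk contains both endpoints, so this is the minimum enclosing circle.
Diameter = 2r = 2√(31.25) ≈ 11.18.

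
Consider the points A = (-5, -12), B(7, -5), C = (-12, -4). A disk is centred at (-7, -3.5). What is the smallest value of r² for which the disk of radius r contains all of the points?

198.25

The required radius is the distance from (-7, -3.5) to the farthest point.
Squared distances: 76.25, 198.25, 25.25.
Maximum is 198.25, attained at B.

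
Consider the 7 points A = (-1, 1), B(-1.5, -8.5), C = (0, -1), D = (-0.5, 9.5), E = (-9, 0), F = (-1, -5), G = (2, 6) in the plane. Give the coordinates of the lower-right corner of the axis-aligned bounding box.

x-range [-9, 2], y-range [-8.5, 9.5].
The lower-right corner is (2, -8.5).

(2, -8.5)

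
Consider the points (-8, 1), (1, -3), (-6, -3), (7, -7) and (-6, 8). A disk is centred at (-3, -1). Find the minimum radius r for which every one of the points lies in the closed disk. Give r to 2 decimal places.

11.66

The required radius is the distance from (-3, -1) to the farthest point.
Squared distances: 29, 20, 13, 136, 90.
Maximum is 136, attained at (7, -7).
r = √136 ≈ 11.66.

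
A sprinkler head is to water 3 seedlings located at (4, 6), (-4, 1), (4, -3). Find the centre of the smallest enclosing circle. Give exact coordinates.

Call the three points A, B, C in the order given.
Side lengths²: AB² = 89, AC² = 81, BC² = 80.
Since AB² = 89 < 81 + 80 = 161, the triangle is acute, so the smallest enclosing circle is the circumcircle.
Circumcentre = (1.25, 1.5), r² = 27.8125.
Centre = (1.25, 1.5).

(1.25, 1.5)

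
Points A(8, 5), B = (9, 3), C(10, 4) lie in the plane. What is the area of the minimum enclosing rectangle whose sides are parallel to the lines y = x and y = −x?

3

In coordinates u = x + y, v = x − y the rectangle is axis-aligned; the map (x,y)→(u,v) scales areas by 2.
u-values: 13, 12, 14; range = 14 − 12 = 2.
v-values: 3, 6, 6; range = 6 − 3 = 3.
Area = (2 × 3) / 2 = 3.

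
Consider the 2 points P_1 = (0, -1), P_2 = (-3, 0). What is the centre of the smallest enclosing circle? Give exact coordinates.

The smallest circle enclosing two points has them as diameter endpoints.
Centre = midpoint = (-1.5, -0.5); r² = |P_1P_2|²/4 = 10/4 = 2.5.
Centre = (-1.5, -0.5).

(-1.5, -0.5)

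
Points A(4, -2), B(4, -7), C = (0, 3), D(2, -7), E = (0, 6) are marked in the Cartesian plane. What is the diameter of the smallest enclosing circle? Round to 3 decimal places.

13.601

By Welzl's lemma the MEC is supported by two points (diametrically opposite) or three points (on a circumcircle).
The farthest pair is B–E with squared distance 185. The circle on this segment as diameter has centre (2, -0.5) and r² = 185/4 = 46.25.
Check A: distance² to centre = 6.25 ≤ 46.25, so it lies inside.
All remaining points lie in this disk, and no smaller disk contains both endpoints, so this is the minimum enclosing circle.
Diameter = 2r = 2√(46.25) ≈ 13.601.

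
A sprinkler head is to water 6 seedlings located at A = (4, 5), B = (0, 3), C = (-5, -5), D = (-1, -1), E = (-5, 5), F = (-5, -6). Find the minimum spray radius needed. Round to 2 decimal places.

A smallest enclosing disk is always determined by at most three of the input points on its boundary.
The farthest pair is A–F with squared distance 202. The circle on this segment as diameter has centre (-0.5, -0.5) and r² = 202/4 = 50.5.
Check B: distance² to centre = 12.5 ≤ 50.5, so it lies inside.
All remaining points lie in this disk, and no smaller disk contains both endpoints, so this is the minimum enclosing circle.
r = √(50.5) ≈ 7.11.

7.11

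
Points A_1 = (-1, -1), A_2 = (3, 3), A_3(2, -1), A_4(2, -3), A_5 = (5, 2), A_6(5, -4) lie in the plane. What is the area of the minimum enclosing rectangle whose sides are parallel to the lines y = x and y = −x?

In coordinates u = x + y, v = x − y the rectangle is axis-aligned; the map (x,y)→(u,v) scales areas by 2.
u-values: -2, 6, 1, -1, 7, 1; range = 7 − (-2) = 9.
v-values: 0, 0, 3, 5, 3, 9; range = 9 − 0 = 9.
Area = (9 × 9) / 2 = 40.5.

40.5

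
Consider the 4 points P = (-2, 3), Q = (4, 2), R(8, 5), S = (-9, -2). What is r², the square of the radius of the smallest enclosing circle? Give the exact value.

The farthest pair is R–S with squared distance 338. The circle on this segment as diameter has centre (-0.5, 1.5) and r² = 338/4 = 84.5.
Check P: distance² to centre = 4.5 ≤ 84.5, so it lies inside.
All remaining points lie in this disk, and no smaller disk contains both endpoints, so this is the minimum enclosing circle.

84.5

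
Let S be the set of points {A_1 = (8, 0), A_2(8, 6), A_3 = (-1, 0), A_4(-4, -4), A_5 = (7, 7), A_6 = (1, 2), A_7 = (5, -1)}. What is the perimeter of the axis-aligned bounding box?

46

Width = max x − min x = 8 − (-4) = 12.
Height = max y − min y = 7 − (-4) = 11.
Perimeter = 2(12 + 11) = 46.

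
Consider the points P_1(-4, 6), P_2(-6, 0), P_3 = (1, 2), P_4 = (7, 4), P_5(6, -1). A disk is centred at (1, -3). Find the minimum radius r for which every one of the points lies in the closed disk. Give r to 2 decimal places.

The required radius is the distance from (1, -3) to the farthest point.
Squared distances: 106, 58, 25, 85, 29.
Maximum is 106, attained at P_1.
r = √106 ≈ 10.30.

10.30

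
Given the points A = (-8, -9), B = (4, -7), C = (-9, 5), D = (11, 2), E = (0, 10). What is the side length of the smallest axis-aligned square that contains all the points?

20

The bounding box has width 20 and height 19.
An axis-aligned square enclosing the set must have side ≥ max(width, height).
So the minimum side is max(20, 19) = 20.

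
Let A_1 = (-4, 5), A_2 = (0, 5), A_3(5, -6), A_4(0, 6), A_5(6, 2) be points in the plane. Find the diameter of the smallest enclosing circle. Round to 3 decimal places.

14.213

The minimum enclosing circle of a finite set is fixed by two of the points (as a diameter) or three (as a circumcircle).
The farthest pair is A_1–A_3 with squared distance 202. The circle on this segment as diameter has centre (0.5, -0.5) and r² = 202/4 = 50.5.
Check A_2: distance² to centre = 30.5 ≤ 50.5, so it lies inside.
All remaining points lie in this disk, and no smaller disk contains both endpoints, so this is the minimum enclosing circle.
Diameter = 2r = 2√(50.5) ≈ 14.213.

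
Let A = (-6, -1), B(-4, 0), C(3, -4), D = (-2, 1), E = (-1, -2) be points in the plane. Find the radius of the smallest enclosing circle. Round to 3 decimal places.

4.743

The minimum enclosing circle of a finite set is fixed by two of the points (as a diameter) or three (as a circumcircle).
The farthest pair is A–C with squared distance 90. The circle on this segment as diameter has centre (-1.5, -2.5) and r² = 90/4 = 22.5.
Check B: distance² to centre = 12.5 ≤ 22.5, so it lies inside.
All remaining points lie in this disk, and no smaller disk contains both endpoints, so this is the minimum enclosing circle.
r = √(22.5) ≈ 4.743.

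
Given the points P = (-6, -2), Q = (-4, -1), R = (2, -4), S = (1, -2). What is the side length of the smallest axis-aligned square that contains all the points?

8

The bounding box has width 8 and height 3.
An axis-aligned square enclosing the set must have side ≥ max(width, height).
So the minimum side is max(8, 3) = 8.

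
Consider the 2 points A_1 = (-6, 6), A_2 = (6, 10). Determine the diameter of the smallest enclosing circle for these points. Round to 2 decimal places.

The smallest circle enclosing two points has them as diameter endpoints.
Centre = midpoint = (0, 8); r² = |A_1A_2|²/4 = 160/4 = 40.
Diameter = 2r = 2√40 ≈ 12.65.

12.65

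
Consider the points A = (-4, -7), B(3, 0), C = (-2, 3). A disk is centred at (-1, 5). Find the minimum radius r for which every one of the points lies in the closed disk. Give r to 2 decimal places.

12.37

The required radius is the distance from (-1, 5) to the farthest point.
Squared distances: 153, 41, 5.
Maximum is 153, attained at A.
r = √153 ≈ 12.37.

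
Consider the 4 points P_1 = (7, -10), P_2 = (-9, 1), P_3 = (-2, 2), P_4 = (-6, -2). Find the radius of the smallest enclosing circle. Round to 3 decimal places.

9.708

The farthest pair is P_1–P_2 with squared distance 377. The circle on this segment as diameter has centre (-1, -4.5) and r² = 377/4 = 94.25.
Check P_3: distance² to centre = 43.25 ≤ 94.25, so it lies inside.
All remaining points lie in this disk, and no smaller disk contains both endpoints, so this is the minimum enclosing circle.
r = √(94.25) ≈ 9.708.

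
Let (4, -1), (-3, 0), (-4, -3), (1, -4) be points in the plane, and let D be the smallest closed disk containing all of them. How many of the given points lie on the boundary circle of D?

A smallest enclosing disk is always determined by at most three of the input points on its boundary.
The farthest pair is (4, -1)–(-4, -3) with squared distance 68. The circle on this segment as diameter has centre (0, -2) and r² = 68/4 = 17.
Check (-3, 0): distance² to centre = 13 ≤ 17, so it lies inside.
All remaining points lie in this disk, and no smaller disk contains both endpoints, so this is the minimum enclosing circle.
The points at distance exactly r from the centre are (4, -1), (-4, -3) — 2 points.

2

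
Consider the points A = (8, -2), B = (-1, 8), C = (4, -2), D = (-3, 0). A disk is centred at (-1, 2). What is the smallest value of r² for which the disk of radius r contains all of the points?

The required radius is the distance from (-1, 2) to the farthest point.
Squared distances: 97, 36, 41, 8.
Maximum is 97, attained at A.

97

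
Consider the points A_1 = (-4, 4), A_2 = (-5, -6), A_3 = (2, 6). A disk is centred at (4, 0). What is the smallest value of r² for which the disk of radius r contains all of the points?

The required radius is the distance from (4, 0) to the farthest point.
Squared distances: 80, 117, 40.
Maximum is 117, attained at A_2.

117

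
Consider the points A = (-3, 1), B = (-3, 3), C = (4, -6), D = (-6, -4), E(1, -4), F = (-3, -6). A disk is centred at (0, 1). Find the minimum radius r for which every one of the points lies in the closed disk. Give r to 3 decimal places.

8.062

The required radius is the distance from (0, 1) to the farthest point.
Squared distances: 9, 13, 65, 61, 26, 58.
Maximum is 65, attained at C.
r = √65 ≈ 8.062.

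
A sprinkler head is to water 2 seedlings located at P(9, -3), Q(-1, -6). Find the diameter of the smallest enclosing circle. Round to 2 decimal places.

10.44

The smallest circle enclosing two points has them as diameter endpoints.
Centre = midpoint = (4, -4.5); r² = |PQ|²/4 = 109/4 = 27.25.
Diameter = 2r = 2√(27.25) ≈ 10.44.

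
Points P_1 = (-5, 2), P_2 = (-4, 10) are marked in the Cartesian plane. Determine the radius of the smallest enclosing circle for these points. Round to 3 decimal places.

The smallest circle enclosing two points has them as diameter endpoints.
Centre = midpoint = (-4.5, 6); r² = |P_1P_2|²/4 = 65/4 = 16.25.
r = √(16.25) ≈ 4.031.

4.031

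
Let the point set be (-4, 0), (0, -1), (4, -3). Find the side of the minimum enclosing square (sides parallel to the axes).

8

The bounding box has width 8 and height 3.
An axis-aligned square enclosing the set must have side ≥ max(width, height).
So the minimum side is max(8, 3) = 8.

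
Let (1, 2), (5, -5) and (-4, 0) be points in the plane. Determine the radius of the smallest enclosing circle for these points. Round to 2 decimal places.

5.15

Call the three points A, B, C in the order given.
Side lengths²: AB² = 65, AC² = 29, BC² = 106.
Since BC² = 106 ≥ 65 + 29 = 94, the angle opposite BC is not acute, so the smallest enclosing circle has BC as diameter.
Centre = midpoint of BC = (0.5, -2.5), r² = 106/4 = 26.5.
r = √(26.5) ≈ 5.15.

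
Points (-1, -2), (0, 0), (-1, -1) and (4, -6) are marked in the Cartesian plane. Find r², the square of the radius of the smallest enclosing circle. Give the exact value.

The minimum enclosing circle of a finite set is fixed by two of the points (as a diameter) or three (as a circumcircle).
The farthest pair is (0, 0)–(4, -6) with squared distance 52. The circle on this segment as diameter has centre (2, -3) and r² = 52/4 = 13.
Check (-1, -2): distance² to centre = 10 ≤ 13, so it lies inside.
All remaining points lie in this disk, and no smaller disk contains both endpoints, so this is the minimum enclosing circle.

13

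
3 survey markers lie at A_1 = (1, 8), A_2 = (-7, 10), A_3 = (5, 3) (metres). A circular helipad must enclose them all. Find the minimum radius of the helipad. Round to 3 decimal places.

Side lengths²: A_1A_2² = 68, A_1A_3² = 41, A_2A_3² = 193.
Since A_2A_3² = 193 ≥ 68 + 41 = 109, the angle opposite A_2A_3 is not acute, so the smallest enclosing circle has A_2A_3 as diameter.
Centre = midpoint of A_2A_3 = (-1, 6.5), r² = 193/4 = 48.25.
r = √(48.25) ≈ 6.946.

6.946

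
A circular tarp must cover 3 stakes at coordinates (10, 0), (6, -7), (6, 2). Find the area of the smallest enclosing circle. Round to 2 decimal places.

Call the three points A, B, C in the order given.
Side lengths²: AB² = 65, AC² = 20, BC² = 81.
Since BC² = 81 < 65 + 20 = 85, the triangle is acute, so the smallest enclosing circle is the circumcircle.
Circumcentre = (6.25, -2.5), r² = 20.3125.
Area = π·r² = π·20.3125 ≈ 63.81.

63.81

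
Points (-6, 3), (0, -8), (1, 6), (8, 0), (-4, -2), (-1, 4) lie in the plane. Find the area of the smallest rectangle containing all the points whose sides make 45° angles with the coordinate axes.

136

In coordinates u = x + y, v = x − y the rectangle is axis-aligned; the map (x,y)→(u,v) scales areas by 2.
u-values: -3, -8, 7, 8, -6, 3; range = 8 − (-8) = 16.
v-values: -9, 8, -5, 8, -2, -5; range = 8 − (-9) = 17.
Area = (16 × 17) / 2 = 136.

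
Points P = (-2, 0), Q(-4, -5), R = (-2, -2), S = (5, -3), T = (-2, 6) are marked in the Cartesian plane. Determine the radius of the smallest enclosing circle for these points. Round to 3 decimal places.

6.186

The minimum enclosing circle of a finite set is fixed by two of the points (as a diameter) or three (as a circumcircle).
The minimum enclosing circle is determined by three boundary points: Q, S, T.
Their circumcentre is (-15/38, 1/38) with r² = 27625/722.
The farthest remaining point R is at distance² 4825/722 ≤ 27625/722.
r = √(27625/722) ≈ 6.186.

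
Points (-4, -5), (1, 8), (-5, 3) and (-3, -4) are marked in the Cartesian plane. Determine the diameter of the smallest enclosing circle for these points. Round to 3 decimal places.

A smallest enclosing disk is always determined by at most three of the input points on its boundary.
The farthest pair is (-4, -5)–(1, 8) with squared distance 194. The circle on this segment as diameter has centre (-1.5, 1.5) and r² = 194/4 = 48.5.
Check (-5, 3): distance² to centre = 14.5 ≤ 48.5, so it lies inside.
All remaining points lie in this disk, and no smaller disk contains both endpoints, so this is the minimum enclosing circle.
Diameter = 2r = 2√(48.5) ≈ 13.928.

13.928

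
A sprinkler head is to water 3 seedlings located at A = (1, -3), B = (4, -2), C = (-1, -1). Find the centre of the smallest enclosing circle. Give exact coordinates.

Side lengths²: AB² = 10, AC² = 8, BC² = 26.
Since BC² = 26 ≥ 10 + 8 = 18, the angle opposite BC is not acute, so the smallest enclosing circle has BC as diameter.
Centre = midpoint of BC = (1.5, -1.5), r² = 26/4 = 6.5.
Centre = (1.5, -1.5).

(1.5, -1.5)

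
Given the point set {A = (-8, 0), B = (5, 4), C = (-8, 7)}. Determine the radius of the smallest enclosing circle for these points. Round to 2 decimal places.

6.98

Side lengths²: AB² = 185, AC² = 49, BC² = 178.
Since AB² = 185 < 178 + 49 = 227, the triangle is acute, so the smallest enclosing circle is the circumcircle.
Circumcentre = (-51/26, 3.5), r² = 16465/338.
r = √(16465/338) ≈ 6.98.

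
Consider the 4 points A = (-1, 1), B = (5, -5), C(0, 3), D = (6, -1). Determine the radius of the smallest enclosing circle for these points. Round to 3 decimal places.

4.717

The farthest pair is B–C with squared distance 89. The circle on this segment as diameter has centre (2.5, -1) and r² = 89/4 = 22.25.
Check A: distance² to centre = 16.25 ≤ 22.25, so it lies inside.
All remaining points lie in this disk, and no smaller disk contains both endpoints, so this is the minimum enclosing circle.
r = √(22.25) ≈ 4.717.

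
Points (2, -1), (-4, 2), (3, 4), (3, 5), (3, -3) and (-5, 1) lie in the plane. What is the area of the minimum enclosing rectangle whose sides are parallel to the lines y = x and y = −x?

In coordinates u = x + y, v = x − y the rectangle is axis-aligned; the map (x,y)→(u,v) scales areas by 2.
u-values: 1, -2, 7, 8, 0, -4; range = 8 − (-4) = 12.
v-values: 3, -6, -1, -2, 6, -6; range = 6 − (-6) = 12.
Area = (12 × 12) / 2 = 72.

72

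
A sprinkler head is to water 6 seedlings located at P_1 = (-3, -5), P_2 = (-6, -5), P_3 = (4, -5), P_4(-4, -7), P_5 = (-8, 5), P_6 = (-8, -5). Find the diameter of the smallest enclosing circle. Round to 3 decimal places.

The farthest pair is P_3–P_5 with squared distance 244. The circle on this segment as diameter has centre (-2, 0) and r² = 244/4 = 61.
Check P_1: distance² to centre = 26 ≤ 61, so it lies inside.
All remaining points lie in this disk, and no smaller disk contains both endpoints, so this is the minimum enclosing circle.
Diameter = 2r = 2√61 ≈ 15.620.

15.620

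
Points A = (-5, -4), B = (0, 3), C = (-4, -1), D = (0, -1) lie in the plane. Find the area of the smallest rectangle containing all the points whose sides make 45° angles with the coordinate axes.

In coordinates u = x + y, v = x − y the rectangle is axis-aligned; the map (x,y)→(u,v) scales areas by 2.
u-values: -9, 3, -5, -1; range = 3 − (-9) = 12.
v-values: -1, -3, -3, 1; range = 1 − (-3) = 4.
Area = (12 × 4) / 2 = 24.

24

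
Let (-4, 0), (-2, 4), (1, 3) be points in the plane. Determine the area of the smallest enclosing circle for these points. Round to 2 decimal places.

Call the three points A, B, C in the order given.
Side lengths²: AB² = 20, AC² = 34, BC² = 10.
Since AC² = 34 ≥ 20 + 10 = 30, the angle opposite AC is not acute, so the smallest enclosing circle has AC as diameter.
Centre = midpoint of AC = (-1.5, 1.5), r² = 34/4 = 8.5.
Area = π·r² = π·8.5 ≈ 26.70.

26.70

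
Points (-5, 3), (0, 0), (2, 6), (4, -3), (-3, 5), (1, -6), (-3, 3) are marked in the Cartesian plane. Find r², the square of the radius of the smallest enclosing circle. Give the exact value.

The minimum enclosing circle is determined by three boundary points: (-5, 3), (2, 6), (1, -6).
Their circumcentre is (7/18, 5/54) with r² = 54665/1458.
The farthest remaining point (-3, 5) is at distance² 51857/1458 ≤ 54665/1458.

54665/1458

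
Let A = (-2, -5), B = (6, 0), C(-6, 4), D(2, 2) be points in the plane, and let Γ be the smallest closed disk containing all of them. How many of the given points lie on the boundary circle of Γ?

By Welzl's lemma the MEC is supported by two points (diametrically opposite) or three points (on a circumcircle).
The minimum enclosing circle is determined by three boundary points: A, B, C.
Their circumcentre is (-13/46, 53/46) with r² = 43165/1058.
The farthest remaining point D is at distance² 6273/1058 ≤ 43165/1058.
The points at distance exactly r from the centre are A, B, C — 3 points.

3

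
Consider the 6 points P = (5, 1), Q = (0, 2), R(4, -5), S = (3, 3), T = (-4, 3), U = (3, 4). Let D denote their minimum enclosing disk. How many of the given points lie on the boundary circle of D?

A smallest enclosing disk is always determined by at most three of the input points on its boundary.
The minimum enclosing circle is determined by three boundary points: R, T, U.
Their circumcentre is (0.125, -0.875) with r² = 32.03125.
The farthest remaining point P is at distance² 27.28125 ≤ 32.03125.
The points at distance exactly r from the centre are R, T, U — 3 points.

3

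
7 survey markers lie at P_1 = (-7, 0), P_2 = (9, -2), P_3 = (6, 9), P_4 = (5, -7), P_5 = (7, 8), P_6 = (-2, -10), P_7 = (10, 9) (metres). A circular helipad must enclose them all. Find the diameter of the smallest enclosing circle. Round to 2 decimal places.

By Welzl's lemma the MEC is supported by two points (diametrically opposite) or three points (on a circumcircle).
The farthest pair is P_6–P_7 with squared distance 505. The circle on this segment as diameter has centre (4, -0.5) and r² = 505/4 = 126.25.
Check P_1: distance² to centre = 121.25 ≤ 126.25, so it lies inside.
All remaining points lie in this disk, and no smaller disk contains both endpoints, so this is the minimum enclosing circle.
Diameter = 2r = 2√(126.25) ≈ 22.47.

22.47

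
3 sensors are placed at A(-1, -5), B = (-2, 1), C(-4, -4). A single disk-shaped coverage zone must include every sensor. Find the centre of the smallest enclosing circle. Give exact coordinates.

(-57/34, -69/34)

Side lengths²: AB² = 37, AC² = 10, BC² = 29.
Since AB² = 37 < 29 + 10 = 39, the triangle is acute, so the smallest enclosing circle is the circumcircle.
Circumcentre = (-57/34, -69/34), r² = 5365/578.
Centre = (-57/34, -69/34).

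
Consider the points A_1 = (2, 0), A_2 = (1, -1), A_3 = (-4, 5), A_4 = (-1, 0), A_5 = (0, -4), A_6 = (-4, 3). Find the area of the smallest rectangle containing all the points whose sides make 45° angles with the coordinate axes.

In coordinates u = x + y, v = x − y the rectangle is axis-aligned; the map (x,y)→(u,v) scales areas by 2.
u-values: 2, 0, 1, -1, -4, -1; range = 2 − (-4) = 6.
v-values: 2, 2, -9, -1, 4, -7; range = 4 − (-9) = 13.
Area = (6 × 13) / 2 = 39.

39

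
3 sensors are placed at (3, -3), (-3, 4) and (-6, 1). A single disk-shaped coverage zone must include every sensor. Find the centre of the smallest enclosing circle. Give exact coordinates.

Call the three points A, B, C in the order given.
Side lengths²: AB² = 85, AC² = 97, BC² = 18.
Since AC² = 97 < 85 + 18 = 103, the triangle is acute, so the smallest enclosing circle is the circumcircle.
Circumcentre = (-35/26, -17/26), r² = 8245/338.
Centre = (-35/26, -17/26).

(-35/26, -17/26)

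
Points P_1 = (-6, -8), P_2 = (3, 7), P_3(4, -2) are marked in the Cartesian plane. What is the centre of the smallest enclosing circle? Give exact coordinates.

Side lengths²: P_1P_2² = 306, P_1P_3² = 136, P_2P_3² = 82.
Since P_1P_2² = 306 ≥ 136 + 82 = 218, the angle opposite P_1P_2 is not acute, so the smallest enclosing circle has P_1P_2 as diameter.
Centre = midpoint of P_1P_2 = (-1.5, -0.5), r² = 306/4 = 76.5.
Centre = (-1.5, -0.5).

(-1.5, -0.5)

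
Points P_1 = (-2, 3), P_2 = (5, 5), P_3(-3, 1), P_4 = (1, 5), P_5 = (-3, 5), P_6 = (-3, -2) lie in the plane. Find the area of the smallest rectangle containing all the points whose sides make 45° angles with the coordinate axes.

60

In coordinates u = x + y, v = x − y the rectangle is axis-aligned; the map (x,y)→(u,v) scales areas by 2.
u-values: 1, 10, -2, 6, 2, -5; range = 10 − (-5) = 15.
v-values: -5, 0, -4, -4, -8, -1; range = 0 − (-8) = 8.
Area = (15 × 8) / 2 = 60.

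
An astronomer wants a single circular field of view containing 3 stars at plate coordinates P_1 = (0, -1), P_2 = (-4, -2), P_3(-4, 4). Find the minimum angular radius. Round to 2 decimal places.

3.30

Side lengths²: P_1P_2² = 17, P_1P_3² = 41, P_2P_3² = 36.
Since P_1P_3² = 41 < 36 + 17 = 53, the triangle is acute, so the smallest enclosing circle is the circumcircle.
Circumcentre = (-2.625, 1), r² = 10.890625.
r = √(10.890625) ≈ 3.30.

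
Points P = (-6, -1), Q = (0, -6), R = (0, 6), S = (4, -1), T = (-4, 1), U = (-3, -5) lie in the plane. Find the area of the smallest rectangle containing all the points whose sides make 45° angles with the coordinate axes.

In coordinates u = x + y, v = x − y the rectangle is axis-aligned; the map (x,y)→(u,v) scales areas by 2.
u-values: -7, -6, 6, 3, -3, -8; range = 6 − (-8) = 14.
v-values: -5, 6, -6, 5, -5, 2; range = 6 − (-6) = 12.
Area = (14 × 12) / 2 = 84.

84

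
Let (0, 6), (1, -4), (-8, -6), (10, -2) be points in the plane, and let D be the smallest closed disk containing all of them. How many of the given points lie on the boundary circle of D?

A smallest enclosing disk is always determined by at most three of the input points on its boundary.
The minimum enclosing circle is determined by three boundary points: (0, 6), (-8, -6), (10, -2).
Their circumcentre is (19/23, -74/23) with r² = 45305/529.
The farthest remaining point (1, -4) is at distance² 340/529 ≤ 45305/529.
The points at distance exactly r from the centre are (0, 6), (-8, -6), (10, -2) — 3 points.

3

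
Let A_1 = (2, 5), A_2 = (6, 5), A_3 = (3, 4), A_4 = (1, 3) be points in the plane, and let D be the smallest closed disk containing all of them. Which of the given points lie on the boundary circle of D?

A smallest enclosing disk is always determined by at most three of the input points on its boundary.
The farthest pair is A_2–A_4 with squared distance 29. The circle on this segment as diameter has centre (3.5, 4) and r² = 29/4 = 7.25.
Check A_1: distance² to centre = 3.25 ≤ 7.25, so it lies inside.
All remaining points lie in this disk, and no smaller disk contains both endpoints, so this is the minimum enclosing circle.
The points at distance exactly r from the centre are A_2, A_4 — 2 points.

A_2, A_4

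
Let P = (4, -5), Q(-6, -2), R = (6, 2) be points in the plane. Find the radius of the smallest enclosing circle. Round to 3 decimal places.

Side lengths²: PQ² = 109, PR² = 53, QR² = 160.
Since QR² = 160 < 109 + 53 = 162, the triangle is acute, so the smallest enclosing circle is the circumcircle.
Circumcentre = (1/38, -3/38), r² = 28885/722.
r = √(28885/722) ≈ 6.325.

6.325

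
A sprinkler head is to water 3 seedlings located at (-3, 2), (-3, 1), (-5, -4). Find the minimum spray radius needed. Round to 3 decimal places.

Call the three points A, B, C in the order given.
Side lengths²: AB² = 1, AC² = 40, BC² = 29.
Since AC² = 40 ≥ 29 + 1 = 30, the angle opposite AC is not acute, so the smallest enclosing circle has AC as diameter.
Centre = midpoint of AC = (-4, -1), r² = 40/4 = 10.
r = √10 ≈ 3.162.

3.162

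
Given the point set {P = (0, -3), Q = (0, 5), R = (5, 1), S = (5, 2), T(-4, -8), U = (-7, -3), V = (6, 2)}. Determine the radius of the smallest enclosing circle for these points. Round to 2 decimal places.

7.18

A smallest enclosing disk is always determined by at most three of the input points on its boundary.
The minimum enclosing circle is determined by three boundary points: T, U, V.
Their circumcentre is (0.125, -2.125) with r² = 51.53125.
The farthest remaining point Q is at distance² 50.78125 ≤ 51.53125.
r = √(51.53125) ≈ 7.18.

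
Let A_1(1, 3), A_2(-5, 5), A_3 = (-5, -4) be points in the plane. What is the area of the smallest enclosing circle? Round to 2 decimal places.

Side lengths²: A_1A_2² = 40, A_1A_3² = 85, A_2A_3² = 81.
Since A_1A_3² = 85 < 81 + 40 = 121, the triangle is acute, so the smallest enclosing circle is the circumcircle.
Circumcentre = (-19/6, 0.5), r² = 425/18.
Area = π·r² = π·425/18 ≈ 74.18.

74.18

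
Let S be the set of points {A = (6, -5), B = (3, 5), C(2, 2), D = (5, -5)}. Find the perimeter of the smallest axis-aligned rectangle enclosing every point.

Width = max x − min x = 6 − 2 = 4.
Height = max y − min y = 5 − (-5) = 10.
Perimeter = 2(4 + 10) = 28.

28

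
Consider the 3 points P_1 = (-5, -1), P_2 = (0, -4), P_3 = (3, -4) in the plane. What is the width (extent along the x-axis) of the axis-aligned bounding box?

max x = 3, min x = -5, so width = 8.

8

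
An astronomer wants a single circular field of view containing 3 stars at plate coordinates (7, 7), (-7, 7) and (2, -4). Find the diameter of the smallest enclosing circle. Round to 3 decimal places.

15.612

Call the three points A, B, C in the order given.
Side lengths²: AB² = 196, AC² = 146, BC² = 202.
Since BC² = 202 < 196 + 146 = 342, the triangle is acute, so the smallest enclosing circle is the circumcircle.
Circumcentre = (0, 39/11), r² = 7373/121.
Diameter = 2r = 2√(7373/121) ≈ 15.612.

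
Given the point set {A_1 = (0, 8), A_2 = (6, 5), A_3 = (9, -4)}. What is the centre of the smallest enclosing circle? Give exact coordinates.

(4.5, 2)

Side lengths²: A_1A_2² = 45, A_1A_3² = 225, A_2A_3² = 90.
Since A_1A_3² = 225 ≥ 90 + 45 = 135, the angle opposite A_1A_3 is not acute, so the smallest enclosing circle has A_1A_3 as diameter.
Centre = midpoint of A_1A_3 = (4.5, 2), r² = 225/4 = 56.25.
Centre = (4.5, 2).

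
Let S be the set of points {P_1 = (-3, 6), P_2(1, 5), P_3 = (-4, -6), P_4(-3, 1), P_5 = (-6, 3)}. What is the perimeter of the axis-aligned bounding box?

Width = max x − min x = 1 − (-6) = 7.
Height = max y − min y = 6 − (-6) = 12.
Perimeter = 2(7 + 12) = 38.

38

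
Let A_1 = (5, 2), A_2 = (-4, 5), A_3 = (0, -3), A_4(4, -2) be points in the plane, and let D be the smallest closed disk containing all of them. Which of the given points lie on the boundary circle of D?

A_2, A_4

The minimum enclosing circle of a finite set is fixed by two of the points (as a diameter) or three (as a circumcircle).
The farthest pair is A_2–A_4 with squared distance 113. The circle on this segment as diameter has centre (0, 1.5) and r² = 113/4 = 28.25.
Check A_1: distance² to centre = 25.25 ≤ 28.25, so it lies inside.
All remaining points lie in this disk, and no smaller disk contains both endpoints, so this is the minimum enclosing circle.
The points at distance exactly r from the centre are A_2, A_4 — 2 points.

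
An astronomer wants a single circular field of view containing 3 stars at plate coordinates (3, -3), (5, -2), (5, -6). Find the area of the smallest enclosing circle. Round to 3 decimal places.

12.763

Call the three points A, B, C in the order given.
Side lengths²: AB² = 5, AC² = 13, BC² = 16.
Since BC² = 16 < 13 + 5 = 18, the triangle is acute, so the smallest enclosing circle is the circumcircle.
Circumcentre = (4.75, -4), r² = 4.0625.
Area = π·r² = π·4.0625 ≈ 12.763.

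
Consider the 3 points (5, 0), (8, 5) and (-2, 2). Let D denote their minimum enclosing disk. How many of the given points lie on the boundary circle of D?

Call the three points A, B, C in the order given.
Side lengths²: AB² = 34, AC² = 53, BC² = 109.
Since BC² = 109 ≥ 53 + 34 = 87, the angle opposite BC is not acute, so the smallest enclosing circle has BC as diameter.
Centre = midpoint of BC = (3, 3.5), r² = 109/4 = 27.25.
The points at distance exactly r from the centre are (8, 5), (-2, 2) — 2 points.

2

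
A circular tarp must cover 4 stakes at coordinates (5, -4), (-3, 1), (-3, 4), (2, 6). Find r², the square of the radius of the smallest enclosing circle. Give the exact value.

3161/98

The minimum enclosing circle is determined by three boundary points: (5, -4), (-3, 4), (2, 6).
Their circumcentre is (19/14, 5/14) with r² = 3161/98.
The farthest remaining point (-3, 1) is at distance² 1901/98 ≤ 3161/98.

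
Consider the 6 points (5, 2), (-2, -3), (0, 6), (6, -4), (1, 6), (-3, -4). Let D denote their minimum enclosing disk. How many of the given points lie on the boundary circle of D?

The minimum enclosing circle is determined by three boundary points: (0, 6), (6, -4), (-3, -4).
Their circumcentre is (1.5, 0.1) with r² = 37.06.
The farthest remaining point (1, 6) is at distance² 35.06 ≤ 37.06.
The points at distance exactly r from the centre are (0, 6), (6, -4), (-3, -4) — 3 points.

3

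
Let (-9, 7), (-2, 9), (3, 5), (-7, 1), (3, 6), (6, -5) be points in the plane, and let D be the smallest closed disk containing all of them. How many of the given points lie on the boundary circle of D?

By Welzl's lemma the MEC is supported by two points (diametrically opposite) or three points (on a circumcircle).
The farthest pair is (-9, 7)–(6, -5) with squared distance 369. The circle on this segment as diameter has centre (-1.5, 1) and r² = 369/4 = 92.25.
Check (-2, 9): distance² to centre = 64.25 ≤ 92.25, so it lies inside.
All remaining points lie in this disk, and no smaller disk contains both endpoints, so this is the minimum enclosing circle.
The points at distance exactly r from the centre are (-9, 7), (6, -5) — 2 points.

2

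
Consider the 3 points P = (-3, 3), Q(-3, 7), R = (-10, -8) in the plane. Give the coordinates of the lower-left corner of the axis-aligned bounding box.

(-10, -8)

x-range [-10, -3], y-range [-8, 7].
The lower-left corner is (-10, -8).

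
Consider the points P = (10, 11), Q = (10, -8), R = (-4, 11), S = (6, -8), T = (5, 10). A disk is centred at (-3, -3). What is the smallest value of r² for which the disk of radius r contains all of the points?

The required radius is the distance from (-3, -3) to the farthest point.
Squared distances: 365, 194, 197, 106, 233.
Maximum is 365, attained at P.

365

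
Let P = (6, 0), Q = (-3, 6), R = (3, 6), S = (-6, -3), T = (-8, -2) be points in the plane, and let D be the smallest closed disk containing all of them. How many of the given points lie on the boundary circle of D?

3

By Welzl's lemma the MEC is supported by two points (diametrically opposite) or three points (on a circumcircle).
The minimum enclosing circle is determined by three boundary points: P, R, T.
Their circumcentre is (-7/6, 1/6) with r² = 925/18.
The farthest remaining point Q is at distance² 673/18 ≤ 925/18.
The points at distance exactly r from the centre are P, R, T — 3 points.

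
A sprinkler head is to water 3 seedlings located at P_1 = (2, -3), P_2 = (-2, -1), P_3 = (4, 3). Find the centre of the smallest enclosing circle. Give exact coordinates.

(9/7, 4/7)

Side lengths²: P_1P_2² = 20, P_1P_3² = 40, P_2P_3² = 52.
Since P_2P_3² = 52 < 40 + 20 = 60, the triangle is acute, so the smallest enclosing circle is the circumcircle.
Circumcentre = (9/7, 4/7), r² = 650/49.
Centre = (9/7, 4/7).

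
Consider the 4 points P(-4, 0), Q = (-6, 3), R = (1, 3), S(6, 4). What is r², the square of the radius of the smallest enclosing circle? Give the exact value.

The farthest pair is Q–S with squared distance 145. The circle on this segment as diameter has centre (0, 3.5) and r² = 145/4 = 36.25.
Check P: distance² to centre = 28.25 ≤ 36.25, so it lies inside.
All remaining points lie in this disk, and no smaller disk contains both endpoints, so this is the minimum enclosing circle.

36.25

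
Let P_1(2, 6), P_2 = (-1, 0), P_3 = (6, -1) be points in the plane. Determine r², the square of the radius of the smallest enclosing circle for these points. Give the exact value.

Side lengths²: P_1P_2² = 45, P_1P_3² = 65, P_2P_3² = 50.
Since P_1P_3² = 65 < 50 + 45 = 95, the triangle is acute, so the smallest enclosing circle is the circumcircle.
Circumcentre = (17/6, 11/6), r² = 325/18.

325/18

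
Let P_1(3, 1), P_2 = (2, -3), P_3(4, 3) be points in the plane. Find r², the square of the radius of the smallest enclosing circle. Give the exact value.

10

Side lengths²: P_1P_2² = 17, P_1P_3² = 5, P_2P_3² = 40.
Since P_2P_3² = 40 ≥ 17 + 5 = 22, the angle opposite P_2P_3 is not acute, so the smallest enclosing circle has P_2P_3 as diameter.
Centre = midpoint of P_2P_3 = (3, 0), r² = 40/4 = 10.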